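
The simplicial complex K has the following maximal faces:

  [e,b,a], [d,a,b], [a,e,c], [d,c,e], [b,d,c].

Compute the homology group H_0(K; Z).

Fix the vertex order a < b < c < d < e and write every simplex with vertices in increasing order. Then dim K = 2 and the simplices of K are:

  0-simplices (5): a, b, c, d, e
  1-simplices (10): ab, ac, ad, ae, bc, bd, be, cd, ce, de
  2-simplices (5): abd, abe, ace, bcd, cde

giving chain groups C_0 ≅ Z^5, C_1 ≅ Z^10, C_2 ≅ Z^5.

Boundary ∂_1: C_1 → C_0 maps an edge to its endpoints' difference, ∂[p,q] = q − p.
As a 5×10 matrix over Z this has rank 4, with invariant factors (1,1,1,1).

Boundary ∂_2: C_2 → C_1 maps a triangle to the signed sum of its edges. For instance
  ∂cde = de − ce + cd,
  ∂abd = bd − ad + ab.
This gives a 10×5 integer matrix of rank 5; reducing to Smith normal form yields diagonal entries (1,1,1,1,1).

Now H_k = ker ∂_k / im ∂_{k+1}, so:

  H_0: rank C_0 − rank ∂_1 = 5 − 4 = 1, and the invariant factors of ∂_1 are all 1, so H_0 ≅ Z.

H_0 ≅ Z.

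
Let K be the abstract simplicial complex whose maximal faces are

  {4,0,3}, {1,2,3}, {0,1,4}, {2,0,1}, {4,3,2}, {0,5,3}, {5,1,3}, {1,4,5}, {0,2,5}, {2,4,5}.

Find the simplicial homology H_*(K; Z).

Order the vertices as 0 < 1 < 2 < 3 < 4 < 5. Listing each simplex with vertices in this order, K has dimension 2 with simplices:

  0-simplices (6): [0], [1], [2], [3], [4], [5]
  1-simplices (15): [0,1], [0,2], [0,3], [0,4], [0,5], [1,2], [1,3], [1,4], [1,5], [2,3], [2,4], [2,5], [3,4], [3,5], [4,5]
  2-simplices (10): [0,1,2], [0,1,4], [0,2,5], [0,3,4], [0,3,5], [1,2,3], [1,3,5], [1,4,5], [2,3,4], [2,4,5]

giving chain groups C_0 ≅ Z^6, C_1 ≅ Z^15, C_2 ≅ Z^10.

∂_1: C_1 → C_0 maps an edge to its endpoints' difference, ∂[p,q] = q − p. For instance
  ∂[2,3] = [3] − [2].
As a 6×15 matrix over Z this has rank 5, with invariant factors (1,1,1,1,1).

Boundary ∂_2: C_2 → C_1 sends each 2-simplex [p,q,r] to [q,r] − [p,r] + [p,q]. For instance
  ∂[1,3,5] = [3,5] − [1,5] + [1,3],
  ∂[1,2,3] = [2,3] − [1,3] + [1,2].
As a 15×10 matrix over Z this has rank 10, with invariant factors (1,1,1,1,1,1,1,1,1,2).

From H_k ≅ ker(∂_k) / im(∂_{k+1}) we obtain:

  H_0: rank C_0 − rank ∂_1 = 6 − 5 = 1, and the invariant factors of ∂_1 are all 1, so H_0 ≅ Z.
  H_1: rank ker ∂_1 − rank ∂_2 = (15 − 5) − 10 = 0, and ∂_2 has invariant factor 2 > 1, so H_1 ≅ Z/2Z.
  H_2: rank ker ∂_2 − rank ∂_3 = (10 − 10) − 0 = 0, and there is no ∂_3, so H_2 ≅ 0.

As a check, the Euler characteristic is 6 − 15 + 10 = 1, which agrees with 1 − 0 + 0 = 1.
(K is a triangulation of the real projective plane RP^2.)

H_0 = Z,  H_1 = Z/2Z,  H_2 = 0.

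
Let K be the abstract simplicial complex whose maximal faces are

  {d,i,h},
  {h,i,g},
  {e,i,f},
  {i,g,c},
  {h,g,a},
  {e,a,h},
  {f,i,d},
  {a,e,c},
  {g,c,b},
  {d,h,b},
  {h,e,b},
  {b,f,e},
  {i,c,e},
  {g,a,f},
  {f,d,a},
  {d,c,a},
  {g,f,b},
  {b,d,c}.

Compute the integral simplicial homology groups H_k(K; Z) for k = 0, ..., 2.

H_0 = Z,  H_1 = Z^2,  H_2 = Z.

Fix the vertex order a < b < c < d < e < f < g < h < i and write every simplex with vertices in increasing order. Then dim K = 2 and the simplices of K are:

  0-simplices (9): a, b, c, d, e, f, g, h, i
  1-simplices (27): ac, ad, ae, af, ag, ah, bc, bd, be, bf, bg, bh, cd, ce, cg, ci, df, dh, di, ef, eh, ei, fg, fi, gh, gi, hi
  2-simplices (18): acd, ace, adf, aeh, afg, agh, bcd, bcg, bdh, bef, beh, bfg, cei, cgi, dfi, dhi, efi, ghi

so the chain groups are C_0 ≅ Z^9, C_1 ≅ Z^27, C_2 ≅ Z^18.

Boundary ∂_1: C_1 → C_0 is given by ∂[p,q] = [q] − [p].
The 9×27 boundary matrix has rank 8 and Smith normal form diag(1,1,1,1,1,1,1,1).

The boundary map ∂_2: C_2 → C_1 sends each 2-simplex [p,q,r] to [q,r] − [p,r] + [p,q]. For instance
  ∂agh = gh − ah + ag,
  ∂acd = cd − ad + ac.
The 27×18 boundary matrix has rank 17 and Smith normal form diag(1,1,1,1,1,1,1,1,1,1,1,1,1,1,1,1,1).

From H_k ≅ ker(∂_k) / im(∂_{k+1}) we obtain:

  H_0: rank C_0 − rank ∂_1 = 9 − 8 = 1, and the invariant factors of ∂_1 are all 1, so H_0 ≅ Z.
  H_1: rank ker ∂_1 − rank ∂_2 = (27 − 8) − 17 = 2, and the invariant factors of ∂_2 are all 1, so H_1 ≅ Z^2.
  H_2: rank ker ∂_2 − rank ∂_3 = (18 − 17) − 0 = 1, and there is no ∂_3, so H_2 ≅ Z.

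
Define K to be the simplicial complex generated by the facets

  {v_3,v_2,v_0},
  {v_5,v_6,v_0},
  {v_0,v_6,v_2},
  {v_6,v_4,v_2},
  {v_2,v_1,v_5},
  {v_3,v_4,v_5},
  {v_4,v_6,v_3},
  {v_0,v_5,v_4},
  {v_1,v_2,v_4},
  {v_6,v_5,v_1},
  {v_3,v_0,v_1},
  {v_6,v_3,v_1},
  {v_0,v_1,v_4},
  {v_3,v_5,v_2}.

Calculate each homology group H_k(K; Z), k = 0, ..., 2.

H_0 = Z,  H_1 = Z^2,  H_2 = Z.

Fix the vertex order v_0 < v_1 < v_2 < v_3 < v_4 < v_5 < v_6 and write every simplex with vertices in increasing order. Then dim K = 2 and the simplices of K are:

  0-simplices (7): [v_0], [v_1], [v_2], [v_3], [v_4], [v_5], [v_6]
  1-simplices (21): (21 of them)
  2-simplices (14): (14 of them)

Hence C_0 ≅ Z^7, C_1 ≅ Z^21, C_2 ≅ Z^14.

Boundary ∂_1: C_1 → C_0 is given by ∂[p,q] = [q] − [p]. For instance
  ∂[v_3,v_4] = [v_4] − [v_3].
As a 7×21 matrix over Z this has rank 6, with invariant factors (1,1,1,1,1,1).

∂_2: C_2 → C_1 acts by ∂[p,q,r] = [q,r] − [p,r] + [p,q]. For instance
  ∂[v_3,v_4,v_6] = [v_4,v_6] − [v_3,v_6] + [v_3,v_4],
  ∂[v_0,v_5,v_6] = [v_5,v_6] − [v_0,v_6] + [v_0,v_5].
The resulting 21×14 matrix has rank 13, and its Smith normal form has invariant factors (1,1,1,1,1,1,1,1,1,1,1,1,1).

Reading off H_k = ker ∂_k / im ∂_{k+1}:

  H_0: rank C_0 − rank ∂_1 = 7 − 6 = 1, and the invariant factors of ∂_1 are all 1, so H_0 ≅ Z.
  H_1: rank ker ∂_1 − rank ∂_2 = (21 − 6) − 13 = 2, and the invariant factors of ∂_2 are all 1, so H_1 ≅ Z^2.
  H_2: rank ker ∂_2 − rank ∂_3 = (14 − 13) − 0 = 1, and there is no ∂_3, so H_2 ≅ Z.

(K is a triangulation of the torus T^2.)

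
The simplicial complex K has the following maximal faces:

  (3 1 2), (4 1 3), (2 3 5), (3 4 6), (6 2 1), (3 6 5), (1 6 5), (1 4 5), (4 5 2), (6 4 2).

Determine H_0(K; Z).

H_0 = Z.

Take the total order 1 < 2 < 3 < 4 < 5 < 6 on the vertex set. Then K (dimension 2) consists of the simplices:

  0-simplices (6): [1], [2], [3], [4], [5], [6]
  1-simplices (15): [1,2], [1,3], [1,4], [1,5], [1,6], [2,3], [2,4], [2,5], [2,6], [3,4], [3,5], [3,6], [4,5], [4,6], [5,6]
  2-simplices (10): [1,2,3], [1,2,6], [1,3,4], [1,4,5], [1,5,6], [2,3,5], [2,4,5], [2,4,6], [3,4,6], [3,5,6]

Hence C_0 ≅ Z^6, C_1 ≅ Z^15, C_2 ≅ Z^10.

The boundary map ∂_1: C_1 → C_0 maps an edge to its endpoints' difference, ∂[p,q] = q − p.
The 6×15 boundary matrix has rank 5 and Smith normal form diag(1,1,1,1,1).

∂_2: C_2 → C_1 acts by ∂[p,q,r] = [q,r] − [p,r] + [p,q]. For instance
  ∂[1,2,6] = [2,6] − [1,6] + [1,2],
  ∂[1,5,6] = [5,6] − [1,6] + [1,5].
The 15×10 boundary matrix has rank 10 and Smith normal form diag(1,1,1,1,1,1,1,1,1,2).

Reading off H_k = ker ∂_k / im ∂_{k+1}:

  H_0: rank C_0 − rank ∂_1 = 6 − 5 = 1, and the invariant factors of ∂_1 are all 1, so H_0 ≅ Z.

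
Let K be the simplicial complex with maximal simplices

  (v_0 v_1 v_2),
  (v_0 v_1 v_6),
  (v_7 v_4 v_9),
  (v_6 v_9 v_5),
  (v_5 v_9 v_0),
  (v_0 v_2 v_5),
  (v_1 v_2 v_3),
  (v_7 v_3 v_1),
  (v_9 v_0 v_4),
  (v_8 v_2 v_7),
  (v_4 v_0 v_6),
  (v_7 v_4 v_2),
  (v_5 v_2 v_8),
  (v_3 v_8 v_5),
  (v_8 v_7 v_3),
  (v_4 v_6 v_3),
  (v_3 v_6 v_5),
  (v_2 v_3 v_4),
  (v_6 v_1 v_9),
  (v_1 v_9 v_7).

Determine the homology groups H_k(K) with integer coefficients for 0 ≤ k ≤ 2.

H_0 = Z,  H_1 = Z × Z/2,  H_2 = 0.

Order the vertices as v_0 < v_1 < v_2 < v_3 < v_4 < v_5 < v_6 < v_7 < v_8 < v_9. Listing each simplex with vertices in this order, K has dimension 2 with simplices:

  0-simplices (10): [v_0], [v_1], [v_2], [v_3], [v_4], [v_5], [v_6], [v_7], [v_8], [v_9]
  1-simplices (30): (30 of them)
  2-simplices (20): (20 of them)

so the chain groups are C_0 ≅ Z^10, C_1 ≅ Z^30, C_2 ≅ Z^20.

Boundary ∂_1: C_1 → C_0 maps an edge to its endpoints' difference, ∂[p,q] = q − p. For instance
  ∂[v_1,v_9] = [v_9] − [v_1].
The resulting 10×30 matrix has rank 9, and its Smith normal form has invariant factors (1,1,1,1,1,1,1,1,1).

Boundary ∂_2: C_2 → C_1 sends each 2-simplex [p,q,r] to [q,r] − [p,r] + [p,q]. For instance
  ∂[v_2,v_3,v_4] = [v_3,v_4] − [v_2,v_4] + [v_2,v_3],
  ∂[v_2,v_5,v_8] = [v_5,v_8] − [v_2,v_8] + [v_2,v_5].
This gives a 30×20 integer matrix of rank 20; reducing to Smith normal form yields diagonal entries (1,1,1,1,1,1,1,1,1,1,1,1,1,1,1,1,1,1,1,2).

From H_k ≅ ker(∂_k) / im(∂_{k+1}) we obtain:

  H_0: rank C_0 − rank ∂_1 = 10 − 9 = 1, and the invariant factors of ∂_1 are all 1, so H_0 = Z.
  H_1: rank ker ∂_1 − rank ∂_2 = (30 − 9) − 20 = 1, and ∂_2 has invariant factor 2 > 1, so H_1 = Z × Z/2.
  H_2: rank ker ∂_2 − rank ∂_3 = (20 − 20) − 0 = 0, and there is no ∂_3, so H_2 = 0.

(K is a triangulation of the Klein bottle.)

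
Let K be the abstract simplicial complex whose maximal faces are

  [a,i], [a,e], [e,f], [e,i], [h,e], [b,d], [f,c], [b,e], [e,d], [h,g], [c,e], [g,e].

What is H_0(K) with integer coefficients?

H_0 = Z.

Fix the vertex order a < b < c < d < e < f < g < h < i and write every simplex with vertices in increasing order. Then dim K = 1 and the simplices of K are:

  0-simplices (9): a, b, c, d, e, f, g, h, i
  1-simplices (12): ae, ai, bd, be, ce, cf, de, ef, eg, eh, ei, gh

so the chain groups are C_0 ≅ Z^9, C_1 ≅ Z^12.

The boundary map ∂_1: C_1 → C_0 is given by ∂[p,q] = [q] − [p]. For instance
  ∂ce = e − c.
The 9×12 boundary matrix has rank 8 and Smith normal form diag(1,1,1,1,1,1,1,1).

From H_k ≅ ker(∂_k) / im(∂_{k+1}) we obtain:

  H_0: rank C_0 − rank ∂_1 = 9 − 8 = 1, and the invariant factors of ∂_1 are all 1, so H_0 = Z.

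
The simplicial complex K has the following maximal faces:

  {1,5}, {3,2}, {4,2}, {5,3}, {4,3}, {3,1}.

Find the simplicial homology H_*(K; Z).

H_0 ≅ Z,  H_1 ≅ Z^2.

Fix the vertex order 1 < 2 < 3 < 4 < 5 and write every simplex with vertices in increasing order. Then dim K = 1 and the simplices of K are:

  0-simplices (5): [1], [2], [3], [4], [5]
  1-simplices (6): [1,3], [1,5], [2,3], [2,4], [3,4], [3,5]

Hence C_0 ≅ Z^5, C_1 ≅ Z^6.

The boundary map ∂_1: C_1 → C_0 is given by ∂[p,q] = [q] − [p]. For instance
  ∂[3,4] = [4] − [3].
The resulting 5×6 matrix has rank 4, and its Smith normal form has invariant factors (1,1,1,1).

Reading off H_k = ker ∂_k / im ∂_{k+1}:

  H_0: rank C_0 − rank ∂_1 = 5 − 4 = 1, and the invariant factors of ∂_1 are all 1, so H_0 = Z.
  H_1: rank ker ∂_1 − rank ∂_2 = (6 − 4) − 0 = 2, and there is no ∂_2, so H_1 = Z^2.

As a check, the Euler characteristic is 5 − 6 = -1, which agrees with 1 − 2 = -1.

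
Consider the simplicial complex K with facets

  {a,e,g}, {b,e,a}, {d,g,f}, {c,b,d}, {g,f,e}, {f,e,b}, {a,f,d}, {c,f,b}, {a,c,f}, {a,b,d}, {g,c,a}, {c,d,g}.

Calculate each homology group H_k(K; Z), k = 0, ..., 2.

H_0 ≅ Z,  H_1 ≅ Z/2,  H_2 = 0.

K has 7 vertices, 18 edges, 12 triangles.
rank ∂_0 = 0, rank ∂_1 = 6 ⇒ b_0 = 7 − 0 − 6 = 1; all invariant factors of ∂_1 are 1 so no torsion. So H_0 ≅ Z.
rank ∂_1 = 6, rank ∂_2 = 12 ⇒ b_1 = 18 − 6 − 12 = 0; ∂_2 has invariant factor(s) [2] giving torsion. So H_1 ≅ Z/2.
rank ∂_2 = 12, rank ∂_3 = 0 ⇒ b_2 = 12 − 12 − 0 = 0. So H_2 ≅ 0.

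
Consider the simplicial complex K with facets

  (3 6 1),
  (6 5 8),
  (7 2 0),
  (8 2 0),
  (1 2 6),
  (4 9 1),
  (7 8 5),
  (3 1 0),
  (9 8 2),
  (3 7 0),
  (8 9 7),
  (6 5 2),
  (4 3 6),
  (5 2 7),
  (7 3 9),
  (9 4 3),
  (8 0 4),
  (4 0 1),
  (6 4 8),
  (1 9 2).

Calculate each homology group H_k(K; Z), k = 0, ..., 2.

H_0 ≅ Z,  H_1 ≅ Z × Z/2,  H_2 = 0.

Fix the vertex order 0 < 1 < 2 < 3 < 4 < 5 < 6 < 7 < 8 < 9 and write every simplex with vertices in increasing order. Then dim K = 2 and the simplices of K are:

  0-simplices (10): [0], [1], [2], [3], [4], [5], [6], [7], [8], [9]
  1-simplices (30): (30 of them)
  2-simplices (20): (20 of them)

giving chain groups C_0 ≅ Z^10, C_1 ≅ Z^30, C_2 ≅ Z^20.

∂_1: C_1 → C_0 maps an edge to its endpoints' difference, ∂[p,q] = q − p.
As a 10×30 matrix over Z this has rank 9, with invariant factors (1,1,1,1,1,1,1,1,1).

The boundary map ∂_2: C_2 → C_1 sends each 2-simplex [p,q,r] to [q,r] − [p,r] + [p,q]. For instance
  ∂[0,4,8] = [4,8] − [0,8] + [0,4],
  ∂[2,8,9] = [8,9] − [2,9] + [2,8].
This gives a 30×20 integer matrix of rank 20; reducing to Smith normal form yields diagonal entries (1,1,1,1,1,1,1,1,1,1,1,1,1,1,1,1,1,1,1,2).

Reading off H_k = ker ∂_k / im ∂_{k+1}:

  H_0: rank C_0 − rank ∂_1 = 10 − 9 = 1, and the invariant factors of ∂_1 are all 1, so H_0 = Z.
  H_1: rank ker ∂_1 − rank ∂_2 = (30 − 9) − 20 = 1, and ∂_2 has invariant factor 2 > 1, so H_1 = Z × Z/2.
  H_2: rank ker ∂_2 − rank ∂_3 = (20 − 20) − 0 = 0, and there is no ∂_3, so H_2 = 0.

As a check, the Euler characteristic is 10 − 30 + 20 = 0, which agrees with 1 − 1 + 0 = 0.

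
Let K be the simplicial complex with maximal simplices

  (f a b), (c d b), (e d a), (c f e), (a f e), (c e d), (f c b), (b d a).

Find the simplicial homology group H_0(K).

H_0 ≅ Z.

Order the vertices as a < b < c < d < e < f. Listing each simplex with vertices in this order, K has dimension 2 with simplices:

  0-simplices (6): a, b, c, d, e, f
  1-simplices (12): ab, ad, ae, af, bc, bd, bf, cd, ce, cf, de, ef
  2-simplices (8): abd, abf, ade, aef, bcd, bcf, cde, cef

so the chain groups are C_0 ≅ Z^6, C_1 ≅ Z^12, C_2 ≅ Z^8.

∂_1: C_1 → C_0 maps an edge to its endpoints' difference, ∂[p,q] = q − p. For instance
  ∂ef = f − e.
As a 6×12 matrix over Z this has rank 5, with invariant factors (1,1,1,1,1).

Boundary ∂_2: C_2 → C_1 acts by ∂[p,q,r] = [q,r] − [p,r] + [p,q]. For instance
  ∂cde = de − ce + cd,
  ∂ade = de − ae + ad.
The 12×8 boundary matrix has rank 7 and Smith normal form diag(1,1,1,1,1,1,1).

Computing H_k = (kernel of ∂_k) / (image of ∂_{k+1}):

  H_0: rank C_0 − rank ∂_1 = 6 − 5 = 1, and the invariant factors of ∂_1 are all 1, so H_0 = Z.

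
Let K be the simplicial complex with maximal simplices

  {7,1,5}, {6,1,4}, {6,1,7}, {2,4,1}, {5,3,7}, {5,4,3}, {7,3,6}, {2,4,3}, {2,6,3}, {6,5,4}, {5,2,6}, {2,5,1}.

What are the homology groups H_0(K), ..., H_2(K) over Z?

H_0 = Z,  H_1 = Z/2,  H_2 = 0.

We work with the vertex ordering 1 < 2 < 3 < 4 < 5 < 6 < 7. The simplices of K, each written with vertices in increasing order, are:

  0-simplices (7): [1], [2], [3], [4], [5], [6], [7]
  1-simplices (18): [1,2], [1,4], [1,5], [1,6], [1,7], [2,3], [2,4], [2,5], [2,6], [3,4], [3,5], [3,6], [3,7], [4,5], [4,6], [5,6], [5,7], [6,7]
  2-simplices (12): [1,2,4], [1,2,5], [1,4,6], [1,5,7], [1,6,7], [2,3,4], [2,3,6], [2,5,6], [3,4,5], [3,5,7], [3,6,7], [4,5,6]

giving chain groups C_0 ≅ Z^7, C_1 ≅ Z^18, C_2 ≅ Z^12.

Boundary ∂_1: C_1 → C_0 is given by ∂[p,q] = [q] − [p]. For instance
  ∂[3,7] = [7] − [3].
The resulting 7×18 matrix has rank 6, and its Smith normal form has invariant factors (1,1,1,1,1,1).

Boundary ∂_2: C_2 → C_1 acts by ∂[p,q,r] = [q,r] − [p,r] + [p,q]. For instance
  ∂[3,4,5] = [4,5] − [3,5] + [3,4],
  ∂[1,5,7] = [5,7] − [1,7] + [1,5].
The 18×12 boundary matrix has rank 12 and Smith normal form diag(1,1,1,1,1,1,1,1,1,1,1,2).

From H_k ≅ ker(∂_k) / im(∂_{k+1}) we obtain:

  H_0: rank C_0 − rank ∂_1 = 7 − 6 = 1, and the invariant factors of ∂_1 are all 1, so H_0 = Z.
  H_1: rank ker ∂_1 − rank ∂_2 = (18 − 6) − 12 = 0, and ∂_2 has invariant factor 2 > 1, so H_1 = Z/2.
  H_2: rank ker ∂_2 − rank ∂_3 = (12 − 12) − 0 = 0, and there is no ∂_3, so H_2 = 0.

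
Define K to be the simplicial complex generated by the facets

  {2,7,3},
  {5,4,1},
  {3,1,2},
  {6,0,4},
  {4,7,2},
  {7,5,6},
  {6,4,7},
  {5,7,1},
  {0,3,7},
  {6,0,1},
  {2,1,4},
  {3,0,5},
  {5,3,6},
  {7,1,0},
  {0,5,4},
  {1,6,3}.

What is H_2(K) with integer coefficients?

H_2 = Z.

Order the vertices as 0 < 1 < 2 < 3 < 4 < 5 < 6 < 7. Listing each simplex with vertices in this order, K has dimension 2 with simplices:

  0-simplices (8): [0], [1], [2], [3], [4], [5], [6], [7]
  1-simplices (24): (24 of them)
  2-simplices (16): [0,1,6], [0,1,7], [0,3,5], [0,3,7], [0,4,5], [0,4,6], [1,2,3], [1,2,4], [1,3,6], [1,4,5], [1,5,7], [2,3,7], [2,4,7], [3,5,6], [4,6,7], [5,6,7]

giving chain groups C_0 ≅ Z^8, C_1 ≅ Z^24, C_2 ≅ Z^16.

Boundary ∂_1: C_1 → C_0 is given by ∂[p,q] = [q] − [p].
As a 8×24 matrix over Z this has rank 7, with invariant factors (1,1,1,1,1,1,1).

The boundary map ∂_2: C_2 → C_1 sends each 2-simplex [p,q,r] to [q,r] − [p,r] + [p,q]. For instance
  ∂[0,1,6] = [1,6] − [0,6] + [0,1],
  ∂[2,4,7] = [4,7] − [2,7] + [2,4].
This gives a 24×16 integer matrix of rank 15; reducing to Smith normal form yields diagonal entries (1,1,1,1,1,1,1,1,1,1,1,1,1,1,1).

Now H_k = ker ∂_k / im ∂_{k+1}, so:

  H_2: rank ker ∂_2 − rank ∂_3 = (16 − 15) − 0 = 1, and there is no ∂_3, so H_2 = Z.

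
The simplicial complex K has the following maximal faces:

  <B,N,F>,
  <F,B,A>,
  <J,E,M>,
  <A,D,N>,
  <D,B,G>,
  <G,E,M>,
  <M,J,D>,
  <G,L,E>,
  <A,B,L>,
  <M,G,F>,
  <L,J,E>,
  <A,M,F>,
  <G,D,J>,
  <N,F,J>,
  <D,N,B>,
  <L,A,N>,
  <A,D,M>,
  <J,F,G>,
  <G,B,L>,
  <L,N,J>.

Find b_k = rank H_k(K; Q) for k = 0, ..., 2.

Fix the vertex order A < B < D < E < F < G < J < L < M < N and write every simplex with vertices in increasing order. Then dim K = 2 and the simplices of K are:

  0-simplices (10): A, B, D, E, F, G, J, L, M, N
  1-simplices (30): AB, AD, AF, AL, AM, AN, BD, BF, BG, BL, BN, DG, DJ, DM, DN, EG, EJ, EL, EM, FG, FJ, FM, FN, GJ, GL, GM, JL, JM, JN, LN
  2-simplices (20): ABF, ABL, ADM, ADN, AFM, ALN, BDG, BDN, BFN, BGL, DGJ, DJM, EGL, EGM, EJL, EJM, FGJ, FGM, FJN, JLN

giving chain groups C_0 ≅ Z^10, C_1 ≅ Z^30, C_2 ≅ Z^20.

Boundary ∂_1: C_1 → C_0 maps an edge to its endpoints' difference, ∂[p,q] = q − p. For instance
  ∂DM = M − D.
This gives a 10×30 integer matrix of rank 9; reducing to Smith normal form yields diagonal entries (1,1,1,1,1,1,1,1,1).

∂_2: C_2 → C_1 sends each 2-simplex [p,q,r] to [q,r] − [p,r] + [p,q]. For instance
  ∂FJN = JN − FN + FJ,
  ∂ABF = BF − AF + AB.
As a 30×20 matrix over Z this has rank 20, with invariant factors (1,1,1,1,1,1,1,1,1,1,1,1,1,1,1,1,1,1,1,2).

Reading off H_k = ker ∂_k / im ∂_{k+1}:

  H_0: rank C_0 − rank ∂_1 = 10 − 9 = 1, and the invariant factors of ∂_1 are all 1, so H_0 = Z.
  H_1: rank ker ∂_1 − rank ∂_2 = (30 − 9) − 20 = 1, and ∂_2 has invariant factor 2 > 1, so H_1 = Z ⊕ Z/2.
  H_2: rank ker ∂_2 − rank ∂_3 = (20 − 20) − 0 = 0, and there is no ∂_3, so H_2 = 0.

As a check, the Euler characteristic is 10 − 30 + 20 = 0, which agrees with 1 − 1 + 0 = 0.
(K is a triangulation of the Klein bottle.)

Hence the Betti numbers are b_0 = 1, b_1 = 1, b_2 = 0.

b_0 = 1, b_1 = 1, b_2 = 0.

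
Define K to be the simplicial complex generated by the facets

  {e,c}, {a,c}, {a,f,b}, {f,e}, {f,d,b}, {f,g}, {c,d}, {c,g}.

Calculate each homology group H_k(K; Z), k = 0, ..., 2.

Take the total order a < b < c < d < e < f < g on the vertex set. Then K (dimension 2) consists of the simplices:

  0-simplices (7): a, b, c, d, e, f, g
  1-simplices (11): ab, ac, af, bd, bf, cd, ce, cg, df, ef, fg
  2-simplices (2): abf, bdf

giving chain groups C_0 ≅ Z^7, C_1 ≅ Z^11, C_2 ≅ Z^2.

∂_1: C_1 → C_0 maps an edge to its endpoints' difference, ∂[p,q] = q − p. For instance
  ∂ce = e − c.
This gives a 7×11 integer matrix of rank 6; reducing to Smith normal form yields diagonal entries (1,1,1,1,1,1).

∂_2: C_2 → C_1 acts by ∂[p,q,r] = [q,r] − [p,r] + [p,q]. For instance
  ∂bdf = df − bf + bd,
  ∂abf = bf − af + ab.
The resulting 11×2 matrix has rank 2, and its Smith normal form has invariant factors (1,1).

Computing H_k = (kernel of ∂_k) / (image of ∂_{k+1}):

  H_0: rank C_0 − rank ∂_1 = 7 − 6 = 1, and the invariant factors of ∂_1 are all 1, so H_0 = Z.
  H_1: rank ker ∂_1 − rank ∂_2 = (11 − 6) − 2 = 3, and the invariant factors of ∂_2 are all 1, so H_1 = Z^3.
  H_2: rank ker ∂_2 − rank ∂_3 = (2 − 2) − 0 = 0, and there is no ∂_3, so H_2 = 0.

As a check, the Euler characteristic is 7 − 11 + 2 = -2, which agrees with 1 − 3 + 0 = -2.

H_0 = Z,  H_1 = Z^3,  H_2 = 0.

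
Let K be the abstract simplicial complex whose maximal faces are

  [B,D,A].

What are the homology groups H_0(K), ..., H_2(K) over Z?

H_0 = Z,  H_1 = 0,  H_2 = 0.

Fix the vertex order A < B < D and write every simplex with vertices in increasing order. Then dim K = 2 and the simplices of K are:

  0-simplices (3): A, B, D
  1-simplices (3): AB, AD, BD
  2-simplices (1): ABD

so the chain groups are C_0 ≅ Z^3, C_1 ≅ Z^3, C_2 ≅ Z^1.

Boundary ∂_1: C_1 → C_0 is given by ∂[p,q] = [q] − [p].
The resulting 3×3 matrix has rank 2, and its Smith normal form has invariant factors (1,1).

∂_2: C_2 → C_1 maps a triangle to the signed sum of its edges. For instance
  ∂ABD = BD − AD + AB.
The 3×1 boundary matrix has rank 1 and Smith normal form diag(1).

Now H_k = ker ∂_k / im ∂_{k+1}, so:

  H_0: rank C_0 − rank ∂_1 = 3 − 2 = 1, and the invariant factors of ∂_1 are all 1, so H_0 ≅ Z.
  H_1: rank ker ∂_1 − rank ∂_2 = (3 − 2) − 1 = 0, and the invariant factors of ∂_2 are all 1, so H_1 ≅ 0.
  H_2: rank ker ∂_2 − rank ∂_3 = (1 − 1) − 0 = 0, and there is no ∂_3, so H_2 ≅ 0.

As a check, the Euler characteristic is 3 − 3 + 1 = 1, which agrees with 1 − 0 + 0 = 1.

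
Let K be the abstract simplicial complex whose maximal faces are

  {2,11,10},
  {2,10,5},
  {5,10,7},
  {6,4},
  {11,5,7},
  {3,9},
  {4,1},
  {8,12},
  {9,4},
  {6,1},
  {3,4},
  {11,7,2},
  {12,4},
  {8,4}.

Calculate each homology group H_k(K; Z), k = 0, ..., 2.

K has 12 vertices, 19 edges, 5 triangles.
rank ∂_0 = 0, rank ∂_1 = 10 ⇒ b_0 = 12 − 0 − 10 = 2; all invariant factors of ∂_1 are 1 so no torsion. So H_0 = Z^2.
rank ∂_1 = 10, rank ∂_2 = 5 ⇒ b_1 = 19 − 10 − 5 = 4; all invariant factors of ∂_2 are 1 so no torsion. So H_1 = Z^4.
rank ∂_2 = 5, rank ∂_3 = 0 ⇒ b_2 = 5 − 5 − 0 = 0. So H_2 = 0.

H_0 ≅ Z^2,  H_1 ≅ Z^4,  H_2 = 0.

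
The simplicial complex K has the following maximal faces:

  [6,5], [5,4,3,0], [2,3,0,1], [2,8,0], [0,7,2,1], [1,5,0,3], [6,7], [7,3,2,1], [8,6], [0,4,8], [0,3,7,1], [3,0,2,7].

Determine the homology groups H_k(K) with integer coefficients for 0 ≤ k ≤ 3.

We work with the vertex ordering 0 < 1 < 2 < 3 < 4 < 5 < 6 < 7 < 8. The simplices of K, each written with vertices in increasing order, are:

  0-simplices (9): [0], [1], [2], [3], [4], [5], [6], [7], [8]
  1-simplices (22): [0,1], [0,2], [0,3], [0,4], [0,5], [0,7], [0,8], [1,2], [1,3], [1,5], [1,7], [2,3], [2,7], [2,8], [3,4], [3,5], [3,7], [4,5], [4,8], [5,6], [6,7], [6,8]
  2-simplices (18): [0,1,2], [0,1,3], [0,1,5], [0,1,7], [0,2,3], [0,2,7], [0,2,8], [0,3,4], [0,3,5], [0,3,7], [0,4,5], [0,4,8], [1,2,3], [1,2,7], [1,3,5], [1,3,7], [2,3,7], [3,4,5]
  3-simplices (7): [0,1,2,3], [0,1,2,7], [0,1,3,5], [0,1,3,7], [0,2,3,7], [0,3,4,5], [1,2,3,7]

giving chain groups C_0 ≅ Z^9, C_1 ≅ Z^22, C_2 ≅ Z^18, C_3 ≅ Z^7.

The boundary map ∂_1: C_1 → C_0 maps an edge to its endpoints' difference, ∂[p,q] = q − p. For instance
  ∂[3,5] = [5] − [3].
As a 9×22 matrix over Z this has rank 8, with invariant factors (1,1,1,1,1,1,1,1).

∂_2: C_2 → C_1 sends each 2-simplex [p,q,r] to [q,r] − [p,r] + [p,q]. For instance
  ∂[0,4,5] = [4,5] − [0,5] + [0,4],
  ∂[1,2,3] = [2,3] − [1,3] + [1,2].
The 22×18 boundary matrix has rank 12 and Smith normal form diag(1,1,1,1,1,1,1,1,1,1,1,1).

The boundary map ∂_3: C_3 → C_2 sends each 3-simplex σ to the alternating sum Σ_i (−1)^i (σ with its i-th vertex removed). For instance
  ∂[0,2,3,7] = [2,3,7] − [0,3,7] + [0,2,7] − [0,2,3],
  ∂[0,1,2,7] = [1,2,7] − [0,2,7] + [0,1,7] − [0,1,2].
This gives a 18×7 integer matrix of rank 6; reducing to Smith normal form yields diagonal entries (1,1,1,1,1,1).

From H_k ≅ ker(∂_k) / im(∂_{k+1}) we obtain:

  H_0: rank C_0 − rank ∂_1 = 9 − 8 = 1, and the invariant factors of ∂_1 are all 1, so H_0 ≅ Z.
  H_1: rank ker ∂_1 − rank ∂_2 = (22 − 8) − 12 = 2, and the invariant factors of ∂_2 are all 1, so H_1 ≅ Z^2.
  H_2: rank ker ∂_2 − rank ∂_3 = (18 − 12) − 6 = 0, and the invariant factors of ∂_3 are all 1, so H_2 ≅ 0.
  H_3: rank ker ∂_3 − rank ∂_4 = (7 − 6) − 0 = 1, and there is no ∂_4, so H_3 ≅ Z.

H_0 ≅ Z,  H_1 ≅ Z^2,  H_2 = 0,  H_3 ≅ Z.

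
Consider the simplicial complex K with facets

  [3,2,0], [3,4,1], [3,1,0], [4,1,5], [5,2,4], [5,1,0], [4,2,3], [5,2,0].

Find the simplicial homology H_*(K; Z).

H_0 ≅ Z,  H_1 = 0,  H_2 ≅ Z.

K has 6 vertices, 12 edges, 8 triangles.
rank ∂_0 = 0, rank ∂_1 = 5 ⇒ b_0 = 6 − 0 − 5 = 1; all invariant factors of ∂_1 are 1 so no torsion. So H_0 ≅ Z.
rank ∂_1 = 5, rank ∂_2 = 7 ⇒ b_1 = 12 − 5 − 7 = 0; all invariant factors of ∂_2 are 1 so no torsion. So H_1 ≅ 0.
rank ∂_2 = 7, rank ∂_3 = 0 ⇒ b_2 = 8 − 7 − 0 = 1. So H_2 ≅ Z.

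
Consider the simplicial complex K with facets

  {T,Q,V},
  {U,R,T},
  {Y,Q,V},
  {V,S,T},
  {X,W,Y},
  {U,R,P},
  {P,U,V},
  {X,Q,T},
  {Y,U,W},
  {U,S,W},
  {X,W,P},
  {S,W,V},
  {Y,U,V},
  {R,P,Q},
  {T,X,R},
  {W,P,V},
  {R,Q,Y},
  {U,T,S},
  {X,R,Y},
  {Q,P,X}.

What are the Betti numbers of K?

Order the vertices as P < Q < R < S < T < U < V < W < X < Y. Listing each simplex with vertices in this order, K has dimension 2 with simplices:

  0-simplices (10): P, Q, R, S, T, U, V, W, X, Y
  1-simplices (30): PQ, PR, PU, PV, PW, PX, QR, QT, QV, QX, QY, RT, RU, RX, RY, ST, SU, SV, SW, TU, TV, TX, UV, UW, UY, VW, VY, WX, WY, XY
  2-simplices (20): PQR, PQX, PRU, PUV, PVW, PWX, QRY, QTV, QTX, QVY, RTU, RTX, RXY, STU, STV, SUW, SVW, UVY, UWY, WXY

Hence C_0 ≅ Z^10, C_1 ≅ Z^30, C_2 ≅ Z^20.

The boundary map ∂_1: C_1 → C_0 maps an edge to its endpoints' difference, ∂[p,q] = q − p. For instance
  ∂PX = X − P.
The 10×30 boundary matrix has rank 9 and Smith normal form diag(1,1,1,1,1,1,1,1,1).

The boundary map ∂_2: C_2 → C_1 sends each 2-simplex [p,q,r] to [q,r] − [p,r] + [p,q]. For instance
  ∂UVY = VY − UY + UV,
  ∂SVW = VW − SW + SV.
The 30×20 boundary matrix has rank 20 and Smith normal form diag(1,1,1,1,1,1,1,1,1,1,1,1,1,1,1,1,1,1,1,2).

Computing H_k = (kernel of ∂_k) / (image of ∂_{k+1}):

  H_0: rank C_0 − rank ∂_1 = 10 − 9 = 1, and the invariant factors of ∂_1 are all 1, so H_0 ≅ Z.
  H_1: rank ker ∂_1 − rank ∂_2 = (30 − 9) − 20 = 1, and ∂_2 has invariant factor 2 > 1, so H_1 ≅ Z ⊕ Z/2.
  H_2: rank ker ∂_2 − rank ∂_3 = (20 − 20) − 0 = 0, and there is no ∂_3, so H_2 ≅ 0.

Hence the Betti numbers are b_0 = 1, b_1 = 1, b_2 = 0.

b_0 = 1, b_1 = 1, b_2 = 0.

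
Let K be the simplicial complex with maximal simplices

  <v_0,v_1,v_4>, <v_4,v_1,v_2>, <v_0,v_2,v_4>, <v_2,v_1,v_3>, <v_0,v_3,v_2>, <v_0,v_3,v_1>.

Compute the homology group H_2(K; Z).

Take the total order v_0 < v_1 < v_2 < v_3 < v_4 on the vertex set. Then K (dimension 2) consists of the simplices:

  0-simplices (5): [v_0], [v_1], [v_2], [v_3], [v_4]
  1-simplices (9): [v_0,v_1], [v_0,v_2], [v_0,v_3], [v_0,v_4], [v_1,v_2], [v_1,v_3], [v_1,v_4], [v_2,v_3], [v_2,v_4]
  2-simplices (6): [v_0,v_1,v_3], [v_0,v_1,v_4], [v_0,v_2,v_3], [v_0,v_2,v_4], [v_1,v_2,v_3], [v_1,v_2,v_4]

giving chain groups C_0 ≅ Z^5, C_1 ≅ Z^9, C_2 ≅ Z^6.

∂_1: C_1 → C_0 sends each edge [p,q] (with p < q) to q − p.
As a 5×9 matrix over Z this has rank 4, with invariant factors (1,1,1,1).

∂_2: C_2 → C_1 acts by ∂[p,q,r] = [q,r] − [p,r] + [p,q]. For instance
  ∂[v_1,v_2,v_4] = [v_2,v_4] − [v_1,v_4] + [v_1,v_2],
  ∂[v_1,v_2,v_3] = [v_2,v_3] − [v_1,v_3] + [v_1,v_2].
The 9×6 boundary matrix has rank 5 and Smith normal form diag(1,1,1,1,1).

Now H_k = ker ∂_k / im ∂_{k+1}, so:

  H_2: rank ker ∂_2 − rank ∂_3 = (6 − 5) − 0 = 1, and there is no ∂_3, so H_2 ≅ Z.

H_2 ≅ Z.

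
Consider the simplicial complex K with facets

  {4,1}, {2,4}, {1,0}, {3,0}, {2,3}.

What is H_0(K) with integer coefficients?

Take the total order 0 < 1 < 2 < 3 < 4 on the vertex set. Then K (dimension 1) consists of the simplices:

  0-simplices (5): [0], [1], [2], [3], [4]
  1-simplices (5): [0,1], [0,3], [1,4], [2,3], [2,4]

Hence C_0 ≅ Z^5, C_1 ≅ Z^5.

∂_1: C_1 → C_0 maps an edge to its endpoints' difference, ∂[p,q] = q − p. For instance
  ∂[2,3] = [3] − [2].
As a 5×5 matrix over Z this has rank 4, with invariant factors (1,1,1,1).

From H_k ≅ ker(∂_k) / im(∂_{k+1}) we obtain:

  H_0: rank C_0 − rank ∂_1 = 5 − 4 = 1, and the invariant factors of ∂_1 are all 1, so H_0 = Z.

(K is a triangulation of the circle S^1.)

H_0 ≅ Z.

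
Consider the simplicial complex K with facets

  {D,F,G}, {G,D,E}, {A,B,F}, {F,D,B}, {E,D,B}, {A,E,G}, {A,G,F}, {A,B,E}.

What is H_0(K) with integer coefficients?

H_0 = Z.

We work with the vertex ordering A < B < D < E < F < G. The simplices of K, each written with vertices in increasing order, are:

  0-simplices (6): A, B, D, E, F, G
  1-simplices (12): AB, AE, AF, AG, BD, BE, BF, DE, DF, DG, EG, FG
  2-simplices (8): ABE, ABF, AEG, AFG, BDE, BDF, DEG, DFG

Hence C_0 ≅ Z^6, C_1 ≅ Z^12, C_2 ≅ Z^8.

The boundary map ∂_1: C_1 → C_0 sends each edge [p,q] (with p < q) to q − p.
The resulting 6×12 matrix has rank 5, and its Smith normal form has invariant factors (1,1,1,1,1).

∂_2: C_2 → C_1 sends each 2-simplex [p,q,r] to [q,r] − [p,r] + [p,q]. For instance
  ∂BDE = DE − BE + BD,
  ∂ABE = BE − AE + AB.
The resulting 12×8 matrix has rank 7, and its Smith normal form has invariant factors (1,1,1,1,1,1,1).

From H_k ≅ ker(∂_k) / im(∂_{k+1}) we obtain:

  H_0: rank C_0 − rank ∂_1 = 6 − 5 = 1, and the invariant factors of ∂_1 are all 1, so H_0 = Z.

(K is a triangulation of the 2-sphere S^2.)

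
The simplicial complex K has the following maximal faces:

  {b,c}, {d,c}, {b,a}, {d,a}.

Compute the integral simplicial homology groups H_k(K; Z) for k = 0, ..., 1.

H_0 = Z,  H_1 = Z.

Take the total order a < b < c < d on the vertex set. Then K (dimension 1) consists of the simplices:

  0-simplices (4): a, b, c, d
  1-simplices (4): ab, ad, bc, cd

Hence C_0 ≅ Z^4, C_1 ≅ Z^4.

The boundary map ∂_1: C_1 → C_0 sends each edge [p,q] (with p < q) to q − p. For instance
  ∂ab = b − a.
This gives a 4×4 integer matrix of rank 3; reducing to Smith normal form yields diagonal entries (1,1,1).

Computing H_k = (kernel of ∂_k) / (image of ∂_{k+1}):

  H_0: rank C_0 − rank ∂_1 = 4 − 3 = 1, and the invariant factors of ∂_1 are all 1, so H_0 ≅ Z.
  H_1: rank ker ∂_1 − rank ∂_2 = (4 − 3) − 0 = 1, and there is no ∂_2, so H_1 ≅ Z.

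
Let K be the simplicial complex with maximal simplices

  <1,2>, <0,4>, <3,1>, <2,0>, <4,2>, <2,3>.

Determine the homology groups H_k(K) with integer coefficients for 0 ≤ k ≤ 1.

Take the total order 0 < 1 < 2 < 3 < 4 on the vertex set. Then K (dimension 1) consists of the simplices:

  0-simplices (5): [0], [1], [2], [3], [4]
  1-simplices (6): [0,2], [0,4], [1,2], [1,3], [2,3], [2,4]

giving chain groups C_0 ≅ Z^5, C_1 ≅ Z^6.

The boundary map ∂_1: C_1 → C_0 is given by ∂[p,q] = [q] − [p]. For instance
  ∂[0,4] = [4] − [0].
As a 5×6 matrix over Z this has rank 4, with invariant factors (1,1,1,1).

Now H_k = ker ∂_k / im ∂_{k+1}, so:

  H_0: rank C_0 − rank ∂_1 = 5 − 4 = 1, and the invariant factors of ∂_1 are all 1, so H_0 = Z.
  H_1: rank ker ∂_1 − rank ∂_2 = (6 − 4) − 0 = 2, and there is no ∂_2, so H_1 = Z^2.

As a check, the Euler characteristic is 5 − 6 = -1, which agrees with 1 − 2 = -1.

H_0 ≅ Z,  H_1 ≅ Z^2.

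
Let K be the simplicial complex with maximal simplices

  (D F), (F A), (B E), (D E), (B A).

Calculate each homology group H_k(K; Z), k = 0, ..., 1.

We work with the vertex ordering A < B < D < E < F. The simplices of K, each written with vertices in increasing order, are:

  0-simplices (5): A, B, D, E, F
  1-simplices (5): AB, AF, BE, DE, DF

so the chain groups are C_0 ≅ Z^5, C_1 ≅ Z^5.

∂_1: C_1 → C_0 is given by ∂[p,q] = [q] − [p].
This gives a 5×5 integer matrix of rank 4; reducing to Smith normal form yields diagonal entries (1,1,1,1).

Computing H_k = (kernel of ∂_k) / (image of ∂_{k+1}):

  H_0: rank C_0 − rank ∂_1 = 5 − 4 = 1, and the invariant factors of ∂_1 are all 1, so H_0 = Z.
  H_1: rank ker ∂_1 − rank ∂_2 = (5 − 4) − 0 = 1, and there is no ∂_2, so H_1 = Z.

As a check, the Euler characteristic is 5 − 5 = 0, which agrees with 1 − 1 = 0.

H_0 = Z,  H_1 = Z.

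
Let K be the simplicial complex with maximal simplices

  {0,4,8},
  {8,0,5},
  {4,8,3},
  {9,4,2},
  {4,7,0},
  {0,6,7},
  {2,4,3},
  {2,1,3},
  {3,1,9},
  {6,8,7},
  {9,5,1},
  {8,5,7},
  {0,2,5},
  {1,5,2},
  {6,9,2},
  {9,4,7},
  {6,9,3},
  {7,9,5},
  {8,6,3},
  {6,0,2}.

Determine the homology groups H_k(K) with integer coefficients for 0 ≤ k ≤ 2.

Fix the vertex order 0 < 1 < 2 < 3 < 4 < 5 < 6 < 7 < 8 < 9 and write every simplex with vertices in increasing order. Then dim K = 2 and the simplices of K are:

  0-simplices (10): [0], [1], [2], [3], [4], [5], [6], [7], [8], [9]
  1-simplices (30): (30 of them)
  2-simplices (20): (20 of them)

giving chain groups C_0 ≅ Z^10, C_1 ≅ Z^30, C_2 ≅ Z^20.

∂_1: C_1 → C_0 is given by ∂[p,q] = [q] − [p].
The 10×30 boundary matrix has rank 9 and Smith normal form diag(1,1,1,1,1,1,1,1,1).

Boundary ∂_2: C_2 → C_1 sends each 2-simplex [p,q,r] to [q,r] − [p,r] + [p,q]. For instance
  ∂[3,6,8] = [6,8] − [3,8] + [3,6],
  ∂[0,2,5] = [2,5] − [0,5] + [0,2].
The 30×20 boundary matrix has rank 20 and Smith normal form diag(1,1,1,1,1,1,1,1,1,1,1,1,1,1,1,1,1,1,1,2).

Reading off H_k = ker ∂_k / im ∂_{k+1}:

  H_0: rank C_0 − rank ∂_1 = 10 − 9 = 1, and the invariant factors of ∂_1 are all 1, so H_0 = Z.
  H_1: rank ker ∂_1 − rank ∂_2 = (30 − 9) − 20 = 1, and ∂_2 has invariant factor 2 > 1, so H_1 = Z ⊕ Z/2.
  H_2: rank ker ∂_2 − rank ∂_3 = (20 − 20) − 0 = 0, and there is no ∂_3, so H_2 = 0.

H_0 ≅ Z,  H_1 ≅ Z ⊕ Z/2,  H_2 = 0.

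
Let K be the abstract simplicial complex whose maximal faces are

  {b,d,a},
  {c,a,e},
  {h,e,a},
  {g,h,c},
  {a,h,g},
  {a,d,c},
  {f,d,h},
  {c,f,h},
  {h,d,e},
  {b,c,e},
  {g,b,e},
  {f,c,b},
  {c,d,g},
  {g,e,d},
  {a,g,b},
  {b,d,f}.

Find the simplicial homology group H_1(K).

K has 8 vertices, 24 edges, 16 triangles.
rank ∂_1 = 7, rank ∂_2 = 15 ⇒ b_1 = 24 − 7 − 15 = 2; all invariant factors of ∂_2 are 1 so no torsion. So H_1 ≅ Z^2.

H_1 = Z^2.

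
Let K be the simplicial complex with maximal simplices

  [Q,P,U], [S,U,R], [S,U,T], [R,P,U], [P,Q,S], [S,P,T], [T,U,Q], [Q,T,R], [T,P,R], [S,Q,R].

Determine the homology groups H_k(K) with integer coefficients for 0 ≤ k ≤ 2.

K has 6 vertices, 15 edges, 10 triangles.
rank ∂_0 = 0, rank ∂_1 = 5 ⇒ b_0 = 6 − 0 − 5 = 1; all invariant factors of ∂_1 are 1 so no torsion. So H_0 ≅ Z.
rank ∂_1 = 5, rank ∂_2 = 10 ⇒ b_1 = 15 − 5 − 10 = 0; ∂_2 has invariant factor(s) [2] giving torsion. So H_1 ≅ Z/2.
rank ∂_2 = 10, rank ∂_3 = 0 ⇒ b_2 = 10 − 10 − 0 = 0. So H_2 ≅ 0.

H_0 = Z,  H_1 = Z/2,  H_2 = 0.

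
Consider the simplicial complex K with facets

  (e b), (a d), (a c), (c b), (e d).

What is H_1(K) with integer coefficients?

H_1 ≅ Z.

Order the vertices as a < b < c < d < e. Listing each simplex with vertices in this order, K has dimension 1 with simplices:

  0-simplices (5): a, b, c, d, e
  1-simplices (5): ac, ad, bc, be, de

giving chain groups C_0 ≅ Z^5, C_1 ≅ Z^5.

The boundary map ∂_1: C_1 → C_0 sends each edge [p,q] (with p < q) to q − p. For instance
  ∂de = e − d.
As a 5×5 matrix over Z this has rank 4, with invariant factors (1,1,1,1).

Now H_k = ker ∂_k / im ∂_{k+1}, so:

  H_1: rank ker ∂_1 − rank ∂_2 = (5 − 4) − 0 = 1, and there is no ∂_2, so H_1 ≅ Z.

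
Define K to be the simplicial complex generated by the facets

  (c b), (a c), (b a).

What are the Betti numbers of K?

b_0 = 1, b_1 = 1.

K has 3 vertices, 3 edges.
rank ∂_0 = 0, rank ∂_1 = 2 ⇒ b_0 = 3 − 0 − 2 = 1; all invariant factors of ∂_1 are 1 so no torsion. So H_0 = Z.
rank ∂_1 = 2, rank ∂_2 = 0 ⇒ b_1 = 3 − 2 − 0 = 1. So H_1 = Z.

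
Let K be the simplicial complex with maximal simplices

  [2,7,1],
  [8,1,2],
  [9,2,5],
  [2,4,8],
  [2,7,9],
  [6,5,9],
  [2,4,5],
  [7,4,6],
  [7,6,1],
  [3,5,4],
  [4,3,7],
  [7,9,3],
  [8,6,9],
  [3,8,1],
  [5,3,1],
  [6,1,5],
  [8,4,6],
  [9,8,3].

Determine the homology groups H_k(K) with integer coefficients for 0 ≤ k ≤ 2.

We work with the vertex ordering 1 < 2 < 3 < 4 < 5 < 6 < 7 < 8 < 9. The simplices of K, each written with vertices in increasing order, are:

  0-simplices (9): [1], [2], [3], [4], [5], [6], [7], [8], [9]
  1-simplices (27): (27 of them)
  2-simplices (18): [1,2,7], [1,2,8], [1,3,5], [1,3,8], [1,5,6], [1,6,7], [2,4,5], [2,4,8], [2,5,9], [2,7,9], [3,4,5], [3,4,7], [3,7,9], [3,8,9], [4,6,7], [4,6,8], [5,6,9], [6,8,9]

so the chain groups are C_0 ≅ Z^9, C_1 ≅ Z^27, C_2 ≅ Z^18.

∂_1: C_1 → C_0 is given by ∂[p,q] = [q] − [p].
The resulting 9×27 matrix has rank 8, and its Smith normal form has invariant factors (1,1,1,1,1,1,1,1).

∂_2: C_2 → C_1 acts by ∂[p,q,r] = [q,r] − [p,r] + [p,q]. For instance
  ∂[4,6,8] = [6,8] − [4,8] + [4,6],
  ∂[4,6,7] = [6,7] − [4,7] + [4,6].
This gives a 27×18 integer matrix of rank 17; reducing to Smith normal form yields diagonal entries (1,1,1,1,1,1,1,1,1,1,1,1,1,1,1,1,1).

From H_k ≅ ker(∂_k) / im(∂_{k+1}) we obtain:

  H_0: rank C_0 − rank ∂_1 = 9 − 8 = 1, and the invariant factors of ∂_1 are all 1, so H_0 ≅ Z.
  H_1: rank ker ∂_1 − rank ∂_2 = (27 − 8) − 17 = 2, and the invariant factors of ∂_2 are all 1, so H_1 ≅ Z^2.
  H_2: rank ker ∂_2 − rank ∂_3 = (18 − 17) − 0 = 1, and there is no ∂_3, so H_2 ≅ Z.

As a check, the Euler characteristic is 9 − 27 + 18 = 0, which agrees with 1 − 2 + 1 = 0.

H_0 ≅ Z,  H_1 ≅ Z^2,  H_2 ≅ Z.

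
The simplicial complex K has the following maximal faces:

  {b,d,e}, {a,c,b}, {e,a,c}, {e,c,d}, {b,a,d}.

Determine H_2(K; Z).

H_2 = 0.

We work with the vertex ordering a < b < c < d < e. The simplices of K, each written with vertices in increasing order, are:

  0-simplices (5): a, b, c, d, e
  1-simplices (10): ab, ac, ad, ae, bc, bd, be, cd, ce, de
  2-simplices (5): abc, abd, ace, bde, cde

giving chain groups C_0 ≅ Z^5, C_1 ≅ Z^10, C_2 ≅ Z^5.

The boundary map ∂_1: C_1 → C_0 maps an edge to its endpoints' difference, ∂[p,q] = q − p.
As a 5×10 matrix over Z this has rank 4, with invariant factors (1,1,1,1).

Boundary ∂_2: C_2 → C_1 sends each 2-simplex [p,q,r] to [q,r] − [p,r] + [p,q]. For instance
  ∂abd = bd − ad + ab,
  ∂abc = bc − ac + ab.
The resulting 10×5 matrix has rank 5, and its Smith normal form has invariant factors (1,1,1,1,1).

Now H_k = ker ∂_k / im ∂_{k+1}, so:

  H_2: rank ker ∂_2 − rank ∂_3 = (5 − 5) − 0 = 0, and there is no ∂_3, so H_2 ≅ 0.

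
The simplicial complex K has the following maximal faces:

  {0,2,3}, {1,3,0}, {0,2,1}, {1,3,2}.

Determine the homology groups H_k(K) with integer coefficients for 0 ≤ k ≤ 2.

H_0 ≅ Z,  H_1 = 0,  H_2 ≅ Z.

Fix the vertex order 0 < 1 < 2 < 3 and write every simplex with vertices in increasing order. Then dim K = 2 and the simplices of K are:

  0-simplices (4): [0], [1], [2], [3]
  1-simplices (6): [0,1], [0,2], [0,3], [1,2], [1,3], [2,3]
  2-simplices (4): [0,1,2], [0,1,3], [0,2,3], [1,2,3]

Hence C_0 ≅ Z^4, C_1 ≅ Z^6, C_2 ≅ Z^4.

The boundary map ∂_1: C_1 → C_0 maps an edge to its endpoints' difference, ∂[p,q] = q − p. For instance
  ∂[0,1] = [1] − [0].
The 4×6 boundary matrix has rank 3 and Smith normal form diag(1,1,1).

Boundary ∂_2: C_2 → C_1 maps a triangle to the signed sum of its edges. For instance
  ∂[0,1,3] = [1,3] − [0,3] + [0,1],
  ∂[0,1,2] = [1,2] − [0,2] + [0,1].
This gives a 6×4 integer matrix of rank 3; reducing to Smith normal form yields diagonal entries (1,1,1).

Computing H_k = (kernel of ∂_k) / (image of ∂_{k+1}):

  H_0: rank C_0 − rank ∂_1 = 4 − 3 = 1, and the invariant factors of ∂_1 are all 1, so H_0 ≅ Z.
  H_1: rank ker ∂_1 − rank ∂_2 = (6 − 3) − 3 = 0, and the invariant factors of ∂_2 are all 1, so H_1 ≅ 0.
  H_2: rank ker ∂_2 − rank ∂_3 = (4 − 3) − 0 = 1, and there is no ∂_3, so H_2 ≅ Z.

As a check, the Euler characteristic is 4 − 6 + 4 = 2, which agrees with 1 − 0 + 1 = 2.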